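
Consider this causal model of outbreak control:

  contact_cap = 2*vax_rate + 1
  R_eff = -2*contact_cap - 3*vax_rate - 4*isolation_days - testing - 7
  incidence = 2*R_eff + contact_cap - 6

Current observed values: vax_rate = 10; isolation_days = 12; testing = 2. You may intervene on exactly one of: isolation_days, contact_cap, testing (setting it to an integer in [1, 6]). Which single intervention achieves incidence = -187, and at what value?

Intervening on isolation_days: with other inputs at their observed values, incidence = -8*isolation_days - 147. Solving for -187 gives isolation_days = 5, within [1, 6].
Intervening on contact_cap: incidence = -3*contact_cap - 180. Reaching -187 requires contact_cap = 7/3, not an integer.
Intervening on testing: incidence = -2*testing - 239. Reaching -187 requires testing = -26, outside [1, 6].

set isolation_days = 5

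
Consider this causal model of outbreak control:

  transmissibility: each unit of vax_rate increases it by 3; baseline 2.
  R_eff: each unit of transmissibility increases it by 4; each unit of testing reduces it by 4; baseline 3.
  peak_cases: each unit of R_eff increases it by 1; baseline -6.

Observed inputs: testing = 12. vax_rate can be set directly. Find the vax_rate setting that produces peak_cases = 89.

Substituting into the R_eff equation gives R_eff = 12*vax_rate - 37.
So peak_cases = 12*vax_rate - 43.
Solve 12*vax_rate - 43 = 89: vax_rate = (89 + 43) / 12 = 11.

vax_rate = 11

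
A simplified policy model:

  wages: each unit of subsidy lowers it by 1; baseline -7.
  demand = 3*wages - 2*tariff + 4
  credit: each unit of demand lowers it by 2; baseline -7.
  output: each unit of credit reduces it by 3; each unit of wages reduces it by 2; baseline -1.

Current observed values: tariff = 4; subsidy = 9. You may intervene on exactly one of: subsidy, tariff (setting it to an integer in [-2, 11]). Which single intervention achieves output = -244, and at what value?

set subsidy = 8

Intervening on subsidy: with other inputs at their observed values, output = -16*subsidy - 116. Solving for -244 gives subsidy = 8, within [-2, 11].
Intervening on tariff: output = -12*tariff - 212. Reaching -244 requires tariff = 8/3, not an integer.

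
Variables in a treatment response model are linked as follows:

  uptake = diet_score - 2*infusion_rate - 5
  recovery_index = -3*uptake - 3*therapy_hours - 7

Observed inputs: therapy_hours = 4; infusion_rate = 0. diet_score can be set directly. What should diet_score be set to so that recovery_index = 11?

Substituting into the uptake equation gives uptake = diet_score - 5.
Substituting into the recovery_index equation gives recovery_index = -3*diet_score - 4.
Solve -3*diet_score - 4 = 11: diet_score = (11 + 4) / -3 = -5.

diet_score = -5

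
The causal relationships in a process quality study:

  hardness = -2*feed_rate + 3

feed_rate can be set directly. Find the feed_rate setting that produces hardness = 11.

Solve -2*feed_rate + 3 = 11: feed_rate = (11 - 3) / -2 = -4.

feed_rate = -4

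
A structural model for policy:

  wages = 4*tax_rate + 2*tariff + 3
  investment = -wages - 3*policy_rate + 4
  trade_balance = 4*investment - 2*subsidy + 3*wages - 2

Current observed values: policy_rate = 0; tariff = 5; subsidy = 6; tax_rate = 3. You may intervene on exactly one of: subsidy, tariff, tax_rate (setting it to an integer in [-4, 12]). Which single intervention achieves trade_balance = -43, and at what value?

set tax_rate = 8

Intervening on subsidy: trade_balance = -2*subsidy - 11. Reaching -43 requires subsidy = 16, outside [-4, 12].
Intervening on tariff: trade_balance = -2*tariff - 13. Reaching -43 requires tariff = 15, outside [-4, 12].
Intervening on tax_rate: with other inputs at their observed values, trade_balance = -4*tax_rate - 11. Solving for -43 gives tax_rate = 8, within [-4, 12].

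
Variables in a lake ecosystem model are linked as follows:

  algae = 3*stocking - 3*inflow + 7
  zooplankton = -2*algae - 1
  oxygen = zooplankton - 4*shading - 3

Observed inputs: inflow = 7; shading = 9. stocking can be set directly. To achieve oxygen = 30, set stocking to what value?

stocking = -7

Substituting into the algae equation gives algae = 3*stocking - 14.
So zooplankton = -6*stocking + 27.
oxygen becomes -6*stocking - 12.
Solve -6*stocking - 12 = 30: stocking = (30 + 12) / -6 = -7.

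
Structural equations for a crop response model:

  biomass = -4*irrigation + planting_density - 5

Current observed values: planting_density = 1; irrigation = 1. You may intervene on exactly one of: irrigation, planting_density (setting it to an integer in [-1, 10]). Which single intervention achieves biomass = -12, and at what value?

Intervening on irrigation: with other inputs at their observed values, biomass = -4*irrigation - 4. Solving for -12 gives irrigation = 2, within [-1, 10].
Intervening on planting_density: biomass = planting_density - 9. Reaching -12 requires planting_density = -3, outside [-1, 10].

set irrigation = 2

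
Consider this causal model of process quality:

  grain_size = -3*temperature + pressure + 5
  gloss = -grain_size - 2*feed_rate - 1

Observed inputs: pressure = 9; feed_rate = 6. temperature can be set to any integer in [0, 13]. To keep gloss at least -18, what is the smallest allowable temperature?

Substituting into the grain_size equation gives grain_size = -3*temperature + 14.
So gloss = 3*temperature - 27.
Require 3*temperature - 27 ≥ -18, so temperature ≥ 3.
The smallest integer in [0, 13] satisfying this is 3.

temperature = 3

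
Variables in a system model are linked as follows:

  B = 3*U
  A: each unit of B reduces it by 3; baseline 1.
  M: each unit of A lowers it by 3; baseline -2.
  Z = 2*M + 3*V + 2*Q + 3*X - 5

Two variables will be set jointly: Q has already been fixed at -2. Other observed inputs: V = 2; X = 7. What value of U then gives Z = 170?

U = 3

With Q held at -2:
Substituting into the A equation gives A = -9*U + 1.
Substituting into the M equation gives M = 27*U - 5.
Substituting into the Z equation gives Z = 54*U + 8.
Solve 54*U + 8 = 170: U = (170 - 8) / 54 = 3.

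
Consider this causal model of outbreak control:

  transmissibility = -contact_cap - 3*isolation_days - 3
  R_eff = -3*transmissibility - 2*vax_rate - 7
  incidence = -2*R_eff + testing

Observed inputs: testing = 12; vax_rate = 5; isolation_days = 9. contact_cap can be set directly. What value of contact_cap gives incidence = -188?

contact_cap = 9

Substituting into the transmissibility equation gives transmissibility = -contact_cap - 30.
R_eff becomes 3*contact_cap + 73.
Substituting into the incidence equation gives incidence = -6*contact_cap - 134.
Solve -6*contact_cap - 134 = -188: contact_cap = (-188 + 134) / -6 = 9.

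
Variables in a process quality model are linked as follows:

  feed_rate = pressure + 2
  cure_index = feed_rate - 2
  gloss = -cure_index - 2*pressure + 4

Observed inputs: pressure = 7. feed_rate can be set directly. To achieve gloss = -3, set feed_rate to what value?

Intervening on feed_rate fixes its value directly, overriding its dependence on pressure.
Substituting into the gloss equation gives gloss = -feed_rate - 8.
Solve -feed_rate - 8 = -3: feed_rate = (-3 + 8) / -1 = -5.

feed_rate = -5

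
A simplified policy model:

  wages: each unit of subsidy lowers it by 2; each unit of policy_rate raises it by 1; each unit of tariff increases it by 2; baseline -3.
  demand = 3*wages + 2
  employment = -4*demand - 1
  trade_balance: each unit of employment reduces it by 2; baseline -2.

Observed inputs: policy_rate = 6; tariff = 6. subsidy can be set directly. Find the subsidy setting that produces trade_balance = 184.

subsidy = 4

Substituting into the wages equation gives wages = -2*subsidy + 15.
This gives demand = -6*subsidy + 47.
This gives employment = 24*subsidy - 189.
This gives trade_balance = -48*subsidy + 376.
Solve -48*subsidy + 376 = 184: subsidy = (184 - 376) / -48 = 4.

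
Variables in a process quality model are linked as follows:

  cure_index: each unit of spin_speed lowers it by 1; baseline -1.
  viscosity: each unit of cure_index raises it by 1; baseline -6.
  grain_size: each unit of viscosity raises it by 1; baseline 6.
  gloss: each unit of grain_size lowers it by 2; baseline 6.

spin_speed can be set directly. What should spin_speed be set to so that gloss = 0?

Substituting into the viscosity equation gives viscosity = -spin_speed - 7.
Substituting into the grain_size equation gives grain_size = -spin_speed - 1.
gloss becomes 2*spin_speed + 8.
Solve 2*spin_speed + 8 = 0: spin_speed = (0 - 8) / 2 = -4.

spin_speed = -4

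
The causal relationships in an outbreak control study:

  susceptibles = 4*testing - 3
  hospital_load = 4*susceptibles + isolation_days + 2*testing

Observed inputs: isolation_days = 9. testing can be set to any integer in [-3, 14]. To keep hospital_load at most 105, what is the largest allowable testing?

testing = 6

Substituting into the hospital_load equation gives hospital_load = 18*testing - 3.
Require 18*testing - 3 ≤ 105, so testing ≤ 6.
The largest integer in [-3, 14] satisfying this is 6.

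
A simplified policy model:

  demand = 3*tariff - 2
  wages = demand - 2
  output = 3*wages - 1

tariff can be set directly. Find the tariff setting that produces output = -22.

Substituting into the wages equation gives wages = 3*tariff - 4.
So output = 9*tariff - 13.
Solve 9*tariff - 13 = -22: tariff = (-22 + 13) / 9 = -1.

tariff = -1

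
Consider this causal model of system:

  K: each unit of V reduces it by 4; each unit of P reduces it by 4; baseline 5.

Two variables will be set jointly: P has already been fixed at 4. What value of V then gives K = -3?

V = -2

With P held at 4:
Substituting into the K equation gives K = -4*V - 11.
Solve -4*V - 11 = -3: V = (-3 + 11) / -4 = -2.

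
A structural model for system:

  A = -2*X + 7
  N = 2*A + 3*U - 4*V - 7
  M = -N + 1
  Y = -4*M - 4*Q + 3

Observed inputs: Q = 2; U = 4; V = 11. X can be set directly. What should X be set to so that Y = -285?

X = 11

Substituting into the N equation gives N = -4*X - 25.
Substituting into the M equation gives M = 4*X + 26.
Substituting into the Y equation gives Y = -16*X - 109.
Solve -16*X - 109 = -285: X = (-285 + 109) / -16 = 11.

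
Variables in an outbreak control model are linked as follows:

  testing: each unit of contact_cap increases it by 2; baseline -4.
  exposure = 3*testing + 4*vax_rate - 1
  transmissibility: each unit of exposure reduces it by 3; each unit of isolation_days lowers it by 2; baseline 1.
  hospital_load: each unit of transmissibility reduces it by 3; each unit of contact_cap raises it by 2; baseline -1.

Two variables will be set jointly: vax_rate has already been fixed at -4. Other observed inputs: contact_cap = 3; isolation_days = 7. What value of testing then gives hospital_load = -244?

testing = -5

With vax_rate held at -4:
Intervening on testing fixes its value directly, overriding its dependence on contact_cap.
Substituting into the exposure equation gives exposure = 3*testing - 17.
Substituting into the transmissibility equation gives transmissibility = -9*testing + 38.
Substituting into the hospital_load equation gives hospital_load = 27*testing - 109.
Solve 27*testing - 109 = -244: testing = (-244 + 109) / 27 = -5.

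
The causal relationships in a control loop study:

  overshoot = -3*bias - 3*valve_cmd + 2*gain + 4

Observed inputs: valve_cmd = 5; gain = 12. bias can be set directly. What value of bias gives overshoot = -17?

bias = 10

Substituting into the overshoot equation gives overshoot = -3*bias + 13.
Solve -3*bias + 13 = -17: bias = (-17 - 13) / -3 = 10.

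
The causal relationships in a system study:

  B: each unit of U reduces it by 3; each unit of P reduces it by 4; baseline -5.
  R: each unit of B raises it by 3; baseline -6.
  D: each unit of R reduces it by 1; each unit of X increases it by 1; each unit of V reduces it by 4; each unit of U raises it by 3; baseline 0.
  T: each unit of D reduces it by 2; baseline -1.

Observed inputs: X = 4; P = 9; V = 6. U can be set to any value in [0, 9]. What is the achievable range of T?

Substituting into the B equation gives B = -3*U - 41.
Substituting into the R equation gives R = -9*U - 129.
Substituting into the D equation gives D = 12*U + 109.
So T = -24*U - 219.
Linear in U, so extremes are at the endpoints: U = 0 gives T = -219; U = 9 gives T = -435.

-435 to -219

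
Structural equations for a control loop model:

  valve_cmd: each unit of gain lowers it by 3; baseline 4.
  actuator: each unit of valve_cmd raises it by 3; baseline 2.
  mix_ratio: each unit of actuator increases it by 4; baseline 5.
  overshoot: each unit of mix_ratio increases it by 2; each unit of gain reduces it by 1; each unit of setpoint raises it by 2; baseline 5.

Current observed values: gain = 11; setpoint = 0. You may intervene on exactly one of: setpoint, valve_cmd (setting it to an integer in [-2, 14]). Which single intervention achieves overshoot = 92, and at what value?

set valve_cmd = 3

Intervening on setpoint: overshoot = 2*setpoint - 676. Reaching 92 requires setpoint = 384, outside [-2, 14].
Intervening on valve_cmd: with other inputs at their observed values, overshoot = 24*valve_cmd + 20. Solving for 92 gives valve_cmd = 3, within [-2, 14].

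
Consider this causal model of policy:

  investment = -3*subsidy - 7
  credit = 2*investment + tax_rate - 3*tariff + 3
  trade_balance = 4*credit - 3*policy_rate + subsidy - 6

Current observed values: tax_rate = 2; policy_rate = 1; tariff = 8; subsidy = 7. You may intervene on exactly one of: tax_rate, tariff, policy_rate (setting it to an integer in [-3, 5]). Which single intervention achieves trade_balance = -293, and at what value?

Intervening on tax_rate: trade_balance = 4*tax_rate - 310. Reaching -293 requires tax_rate = 17/4, not an integer.
Intervening on tariff: trade_balance = -12*tariff - 206. Reaching -293 requires tariff = 29/4, not an integer.
Intervening on policy_rate: with other inputs at their observed values, trade_balance = -3*policy_rate - 299. Solving for -293 gives policy_rate = -2, within [-3, 5].

set policy_rate = -2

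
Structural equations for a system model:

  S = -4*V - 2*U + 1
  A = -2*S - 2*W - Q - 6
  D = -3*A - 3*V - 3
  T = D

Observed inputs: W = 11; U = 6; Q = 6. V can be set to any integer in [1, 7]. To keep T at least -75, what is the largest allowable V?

Substituting into the S equation gives S = -4*V - 11.
Substituting into the A equation gives A = 8*V - 12.
Substituting into the D equation gives D = -27*V + 33.
So T = -27*V + 33.
Require -27*V + 33 ≥ -75, so V ≤ 4.
The largest integer in [1, 7] satisfying this is 4.

V = 4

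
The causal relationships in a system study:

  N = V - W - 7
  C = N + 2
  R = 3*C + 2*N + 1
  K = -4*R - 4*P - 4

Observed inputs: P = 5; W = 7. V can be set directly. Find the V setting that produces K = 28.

Substituting into the N equation gives N = V - 14.
Substituting into the C equation gives C = V - 12.
Substituting into the R equation gives R = 5*V - 63.
Substituting into the K equation gives K = -20*V + 228.
Solve -20*V + 228 = 28: V = (28 - 228) / -20 = 10.

V = 10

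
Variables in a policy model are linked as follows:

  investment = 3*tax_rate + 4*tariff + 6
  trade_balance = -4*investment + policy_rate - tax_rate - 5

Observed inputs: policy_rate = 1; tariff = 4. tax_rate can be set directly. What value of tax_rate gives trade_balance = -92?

tax_rate = 0

Substituting into the investment equation gives investment = 3*tax_rate + 22.
So trade_balance = -13*tax_rate - 92.
Solve -13*tax_rate - 92 = -92: tax_rate = (-92 + 92) / -13 = 0.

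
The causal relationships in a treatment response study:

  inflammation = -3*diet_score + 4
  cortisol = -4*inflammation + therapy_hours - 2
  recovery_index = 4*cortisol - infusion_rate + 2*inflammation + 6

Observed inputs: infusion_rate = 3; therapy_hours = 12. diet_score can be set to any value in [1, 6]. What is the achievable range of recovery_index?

Substituting into the cortisol equation gives cortisol = 12*diet_score - 6.
So recovery_index = 42*diet_score - 13.
Linear in diet_score, so extremes are at the endpoints: diet_score = 1 gives recovery_index = 29; diet_score = 6 gives recovery_index = 239.

29 to 239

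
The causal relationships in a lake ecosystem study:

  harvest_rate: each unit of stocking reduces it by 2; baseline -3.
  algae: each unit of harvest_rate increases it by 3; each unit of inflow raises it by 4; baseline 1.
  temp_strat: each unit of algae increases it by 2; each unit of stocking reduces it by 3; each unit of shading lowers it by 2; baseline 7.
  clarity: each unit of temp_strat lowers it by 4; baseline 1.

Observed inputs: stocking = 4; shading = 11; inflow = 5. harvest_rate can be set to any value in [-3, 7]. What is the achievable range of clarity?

-227 to 13

Intervening on harvest_rate fixes its value directly, overriding its dependence on stocking.
Substituting into the algae equation gives algae = 3*harvest_rate + 21.
Substituting into the temp_strat equation gives temp_strat = 6*harvest_rate + 15.
clarity becomes -24*harvest_rate - 59.
Linear in harvest_rate, so extremes are at the endpoints: harvest_rate = -3 gives clarity = 13; harvest_rate = 7 gives clarity = -227.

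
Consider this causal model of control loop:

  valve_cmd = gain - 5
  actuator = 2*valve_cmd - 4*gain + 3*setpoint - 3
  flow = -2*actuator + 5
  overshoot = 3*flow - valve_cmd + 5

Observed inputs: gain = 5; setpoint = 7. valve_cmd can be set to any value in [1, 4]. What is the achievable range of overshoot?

Intervening on valve_cmd fixes its value directly, overriding its dependence on gain.
Substituting into the actuator equation gives actuator = 2*valve_cmd - 2.
flow becomes -4*valve_cmd + 9.
overshoot becomes -13*valve_cmd + 32.
Linear in valve_cmd, so extremes are at the endpoints: valve_cmd = 1 gives overshoot = 19; valve_cmd = 4 gives overshoot = -20.

-20 to 19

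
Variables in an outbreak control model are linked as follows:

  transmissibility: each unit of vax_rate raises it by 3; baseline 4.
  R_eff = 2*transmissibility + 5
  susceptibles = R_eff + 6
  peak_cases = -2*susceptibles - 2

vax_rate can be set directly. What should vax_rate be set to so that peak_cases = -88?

Substituting into the R_eff equation gives R_eff = 6*vax_rate + 13.
This gives susceptibles = 6*vax_rate + 19.
Substituting into the peak_cases equation gives peak_cases = -12*vax_rate - 40.
Solve -12*vax_rate - 40 = -88: vax_rate = (-88 + 40) / -12 = 4.

vax_rate = 4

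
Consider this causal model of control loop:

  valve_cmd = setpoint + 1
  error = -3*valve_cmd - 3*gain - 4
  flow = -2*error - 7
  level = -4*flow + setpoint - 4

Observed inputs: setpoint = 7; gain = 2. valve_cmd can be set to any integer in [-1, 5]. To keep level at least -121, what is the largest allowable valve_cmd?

Intervening on valve_cmd fixes its value directly, overriding its dependence on setpoint.
Substituting into the error equation gives error = -3*valve_cmd - 10.
Substituting into the flow equation gives flow = 6*valve_cmd + 13.
Substituting into the level equation gives level = -24*valve_cmd - 49.
Require -24*valve_cmd - 49 ≥ -121, so valve_cmd ≤ 3.
The largest integer in [-1, 5] satisfying this is 3.

valve_cmd = 3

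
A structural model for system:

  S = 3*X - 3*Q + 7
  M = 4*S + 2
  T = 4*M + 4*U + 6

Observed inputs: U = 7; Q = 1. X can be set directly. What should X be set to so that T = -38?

X = -3

Substituting into the S equation gives S = 3*X + 4.
M becomes 12*X + 18.
T becomes 48*X + 106.
Solve 48*X + 106 = -38: X = (-38 - 106) / 48 = -3.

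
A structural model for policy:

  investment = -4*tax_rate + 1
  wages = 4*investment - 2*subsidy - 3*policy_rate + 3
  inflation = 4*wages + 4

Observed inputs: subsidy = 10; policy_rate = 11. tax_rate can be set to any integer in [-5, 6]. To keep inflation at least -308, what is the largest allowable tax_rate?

Substituting into the wages equation gives wages = -16*tax_rate - 46.
Substituting into the inflation equation gives inflation = -64*tax_rate - 180.
Require -64*tax_rate - 180 ≥ -308, so tax_rate ≤ 2.
The largest integer in [-5, 6] satisfying this is 2.

tax_rate = 2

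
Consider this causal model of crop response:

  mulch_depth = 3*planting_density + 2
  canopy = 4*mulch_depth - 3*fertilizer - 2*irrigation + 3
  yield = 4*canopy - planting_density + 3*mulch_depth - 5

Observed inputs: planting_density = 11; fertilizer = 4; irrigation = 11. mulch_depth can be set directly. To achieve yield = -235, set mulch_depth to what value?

mulch_depth = -5

Intervening on mulch_depth fixes its value directly, overriding its dependence on planting_density.
Substituting into the canopy equation gives canopy = 4*mulch_depth - 31.
Substituting into the yield equation gives yield = 19*mulch_depth - 140.
Solve 19*mulch_depth - 140 = -235: mulch_depth = (-235 + 140) / 19 = -5.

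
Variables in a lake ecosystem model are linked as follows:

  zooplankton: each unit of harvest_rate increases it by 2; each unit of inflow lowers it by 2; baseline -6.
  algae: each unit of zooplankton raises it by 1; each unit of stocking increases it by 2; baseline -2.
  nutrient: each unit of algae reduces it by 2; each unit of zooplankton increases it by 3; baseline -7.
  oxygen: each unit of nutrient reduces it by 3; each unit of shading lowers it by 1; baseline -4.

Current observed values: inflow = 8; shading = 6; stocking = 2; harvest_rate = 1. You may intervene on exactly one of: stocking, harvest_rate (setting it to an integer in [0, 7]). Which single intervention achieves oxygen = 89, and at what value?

set harvest_rate = 0

Intervening on stocking: oxygen = 12*stocking + 59. Reaching 89 requires stocking = 5/2, not an integer.
Intervening on harvest_rate: with other inputs at their observed values, oxygen = -6*harvest_rate + 89. Solving for 89 gives harvest_rate = 0, within [0, 7].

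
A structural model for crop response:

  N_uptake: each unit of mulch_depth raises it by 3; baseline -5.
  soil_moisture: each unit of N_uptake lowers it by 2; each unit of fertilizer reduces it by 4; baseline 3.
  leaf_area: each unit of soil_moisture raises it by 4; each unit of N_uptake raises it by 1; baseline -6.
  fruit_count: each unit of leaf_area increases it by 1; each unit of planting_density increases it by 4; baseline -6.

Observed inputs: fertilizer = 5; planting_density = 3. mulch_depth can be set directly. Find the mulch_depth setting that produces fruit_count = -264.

mulch_depth = 11

Substituting into the soil_moisture equation gives soil_moisture = -6*mulch_depth - 7.
leaf_area becomes -21*mulch_depth - 39.
Substituting into the fruit_count equation gives fruit_count = -21*mulch_depth - 33.
Solve -21*mulch_depth - 33 = -264: mulch_depth = (-264 + 33) / -21 = 11.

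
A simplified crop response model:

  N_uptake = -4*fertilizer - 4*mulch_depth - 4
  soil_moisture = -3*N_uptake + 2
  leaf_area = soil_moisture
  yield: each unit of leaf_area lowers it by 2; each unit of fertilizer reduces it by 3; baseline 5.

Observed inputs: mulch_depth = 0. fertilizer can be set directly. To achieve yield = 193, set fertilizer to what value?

fertilizer = -8

Substituting into the N_uptake equation gives N_uptake = -4*fertilizer - 4.
Substituting into the soil_moisture equation gives soil_moisture = 12*fertilizer + 14.
leaf_area becomes 12*fertilizer + 14.
yield becomes -27*fertilizer - 23.
Solve -27*fertilizer - 23 = 193: fertilizer = (193 + 23) / -27 = -8.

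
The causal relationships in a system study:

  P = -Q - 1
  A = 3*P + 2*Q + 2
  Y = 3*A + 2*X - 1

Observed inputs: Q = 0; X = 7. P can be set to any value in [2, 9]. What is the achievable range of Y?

Intervening on P fixes its value directly, overriding its dependence on Q.
Substituting into the A equation gives A = 3*P + 2.
Y becomes 9*P + 19.
Linear in P, so extremes are at the endpoints: P = 2 gives Y = 37; P = 9 gives Y = 100.

37 to 100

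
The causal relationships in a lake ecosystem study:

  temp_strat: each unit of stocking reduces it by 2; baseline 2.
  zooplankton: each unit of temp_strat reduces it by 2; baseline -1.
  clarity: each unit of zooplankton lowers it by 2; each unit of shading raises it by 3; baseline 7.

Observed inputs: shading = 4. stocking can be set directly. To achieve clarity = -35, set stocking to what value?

stocking = 8

Substituting into the zooplankton equation gives zooplankton = 4*stocking - 5.
Substituting into the clarity equation gives clarity = -8*stocking + 29.
Solve -8*stocking + 29 = -35: stocking = (-35 - 29) / -8 = 8.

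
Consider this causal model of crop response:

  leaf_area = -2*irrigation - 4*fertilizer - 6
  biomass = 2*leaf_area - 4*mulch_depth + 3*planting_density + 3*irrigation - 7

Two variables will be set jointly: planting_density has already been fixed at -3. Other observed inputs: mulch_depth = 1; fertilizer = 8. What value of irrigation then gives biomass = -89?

With planting_density held at -3:
Substituting into the leaf_area equation gives leaf_area = -2*irrigation - 38.
Substituting into the biomass equation gives biomass = -irrigation - 96.
Solve -irrigation - 96 = -89: irrigation = (-89 + 96) / -1 = -7.

irrigation = -7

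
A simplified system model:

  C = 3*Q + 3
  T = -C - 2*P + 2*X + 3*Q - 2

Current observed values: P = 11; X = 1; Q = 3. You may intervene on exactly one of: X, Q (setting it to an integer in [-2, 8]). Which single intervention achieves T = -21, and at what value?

Intervening on X: with other inputs at their observed values, T = 2*X - 27. Solving for -21 gives X = 3, within [-2, 8].
Intervening on Q: the paths from Q to T cancel (net effect zero), leaving T = -25; -21 is unreachable this way.

set X = 3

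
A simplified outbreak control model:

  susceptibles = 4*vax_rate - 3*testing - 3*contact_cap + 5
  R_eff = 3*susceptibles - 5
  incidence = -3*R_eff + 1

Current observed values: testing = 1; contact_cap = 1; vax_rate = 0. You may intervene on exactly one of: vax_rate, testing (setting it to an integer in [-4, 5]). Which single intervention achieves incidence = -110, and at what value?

Intervening on vax_rate: incidence = -36*vax_rate + 25. Reaching -110 requires vax_rate = 15/4, not an integer.
Intervening on testing: with other inputs at their observed values, incidence = 27*testing - 2. Solving for -110 gives testing = -4, within [-4, 5].

set testing = -4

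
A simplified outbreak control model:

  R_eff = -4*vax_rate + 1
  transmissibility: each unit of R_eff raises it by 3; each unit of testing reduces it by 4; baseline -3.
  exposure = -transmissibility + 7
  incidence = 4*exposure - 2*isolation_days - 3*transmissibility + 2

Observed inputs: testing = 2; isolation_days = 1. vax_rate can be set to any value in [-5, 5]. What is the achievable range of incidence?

-336 to 504

Substituting into the transmissibility equation gives transmissibility = -12*vax_rate - 8.
Substituting into the exposure equation gives exposure = 12*vax_rate + 15.
So incidence = 84*vax_rate + 84.
Linear in vax_rate, so extremes are at the endpoints: vax_rate = -5 gives incidence = -336; vax_rate = 5 gives incidence = 504.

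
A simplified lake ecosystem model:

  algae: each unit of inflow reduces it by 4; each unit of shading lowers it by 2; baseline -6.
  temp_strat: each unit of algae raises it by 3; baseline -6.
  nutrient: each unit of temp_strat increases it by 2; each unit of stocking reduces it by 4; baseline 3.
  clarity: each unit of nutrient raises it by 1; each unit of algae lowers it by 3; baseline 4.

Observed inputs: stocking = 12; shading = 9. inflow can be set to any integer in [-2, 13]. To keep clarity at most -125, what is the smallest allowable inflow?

Substituting into the algae equation gives algae = -4*inflow - 24.
This gives temp_strat = -12*inflow - 78.
Substituting into the nutrient equation gives nutrient = -24*inflow - 201.
Substituting into the clarity equation gives clarity = -12*inflow - 125.
Require -12*inflow - 125 ≤ -125, so inflow ≥ 0.
The smallest integer in [-2, 13] satisfying this is 0.

inflow = 0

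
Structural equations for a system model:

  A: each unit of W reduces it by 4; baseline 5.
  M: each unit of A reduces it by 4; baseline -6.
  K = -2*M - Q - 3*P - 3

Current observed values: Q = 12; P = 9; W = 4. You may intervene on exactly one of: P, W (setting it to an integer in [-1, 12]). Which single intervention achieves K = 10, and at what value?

set W = 0

Intervening on P: K = -3*P - 91. Reaching 10 requires P = -101/3, not an integer.
Intervening on W: with other inputs at their observed values, K = -32*W + 10. Solving for 10 gives W = 0, within [-1, 12].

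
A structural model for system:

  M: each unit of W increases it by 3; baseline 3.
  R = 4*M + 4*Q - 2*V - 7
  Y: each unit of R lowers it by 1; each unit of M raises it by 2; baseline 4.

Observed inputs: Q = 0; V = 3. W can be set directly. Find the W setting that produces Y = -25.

W = 6

Substituting into the R equation gives R = 12*W - 1.
Y becomes -6*W + 11.
Solve -6*W + 11 = -25: W = (-25 - 11) / -6 = 6.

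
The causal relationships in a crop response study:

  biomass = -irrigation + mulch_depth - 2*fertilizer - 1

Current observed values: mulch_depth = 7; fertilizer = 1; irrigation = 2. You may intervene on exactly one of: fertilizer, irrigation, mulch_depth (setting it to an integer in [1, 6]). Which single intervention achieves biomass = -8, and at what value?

Intervening on fertilizer: with other inputs at their observed values, biomass = -2*fertilizer + 4. Solving for -8 gives fertilizer = 6, within [1, 6].
Intervening on irrigation: biomass = -irrigation + 4. Reaching -8 requires irrigation = 12, outside [1, 6].
Intervening on mulch_depth: biomass = mulch_depth - 5. Reaching -8 requires mulch_depth = -3, outside [1, 6].

set fertilizer = 6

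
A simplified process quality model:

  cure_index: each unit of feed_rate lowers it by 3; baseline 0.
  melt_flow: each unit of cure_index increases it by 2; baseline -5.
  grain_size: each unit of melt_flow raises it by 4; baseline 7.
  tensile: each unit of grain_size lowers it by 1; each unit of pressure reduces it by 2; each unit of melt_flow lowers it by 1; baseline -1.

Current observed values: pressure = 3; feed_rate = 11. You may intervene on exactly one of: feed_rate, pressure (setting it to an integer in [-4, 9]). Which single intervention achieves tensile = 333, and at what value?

Intervening on feed_rate: tensile = 30*feed_rate + 11. Reaching 333 requires feed_rate = 161/15, not an integer.
Intervening on pressure: with other inputs at their observed values, tensile = -2*pressure + 347. Solving for 333 gives pressure = 7, within [-4, 9].

set pressure = 7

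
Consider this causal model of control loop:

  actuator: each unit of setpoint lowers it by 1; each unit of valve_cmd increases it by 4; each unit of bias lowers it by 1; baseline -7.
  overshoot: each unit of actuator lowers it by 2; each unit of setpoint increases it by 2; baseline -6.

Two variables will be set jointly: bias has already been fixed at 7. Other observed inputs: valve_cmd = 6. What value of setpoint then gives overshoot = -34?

With bias held at 7:
Substituting into the actuator equation gives actuator = -setpoint + 10.
Substituting into the overshoot equation gives overshoot = 4*setpoint - 26.
Solve 4*setpoint - 26 = -34: setpoint = (-34 + 26) / 4 = -2.

setpoint = -2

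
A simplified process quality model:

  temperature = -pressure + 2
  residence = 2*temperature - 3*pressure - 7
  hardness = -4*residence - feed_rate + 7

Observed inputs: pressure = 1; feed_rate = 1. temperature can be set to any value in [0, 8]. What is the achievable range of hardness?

-18 to 46

Intervening on temperature fixes its value directly, overriding its dependence on pressure.
Substituting into the residence equation gives residence = 2*temperature - 10.
hardness becomes -8*temperature + 46.
Linear in temperature, so extremes are at the endpoints: temperature = 0 gives hardness = 46; temperature = 8 gives hardness = -18.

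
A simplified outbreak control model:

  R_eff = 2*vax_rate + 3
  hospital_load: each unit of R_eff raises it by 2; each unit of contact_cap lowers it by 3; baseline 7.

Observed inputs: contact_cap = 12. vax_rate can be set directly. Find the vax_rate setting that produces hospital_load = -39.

vax_rate = -4

Substituting into the hospital_load equation gives hospital_load = 4*vax_rate - 23.
Solve 4*vax_rate - 23 = -39: vax_rate = (-39 + 23) / 4 = -4.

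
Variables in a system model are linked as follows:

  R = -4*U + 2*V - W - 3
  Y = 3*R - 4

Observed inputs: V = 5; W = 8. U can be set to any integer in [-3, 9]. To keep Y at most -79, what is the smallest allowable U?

U = 6

Substituting into the R equation gives R = -4*U - 1.
Substituting into the Y equation gives Y = -12*U - 7.
Require -12*U - 7 ≤ -79, so U ≥ 6.
The smallest integer in [-3, 9] satisfying this is 6.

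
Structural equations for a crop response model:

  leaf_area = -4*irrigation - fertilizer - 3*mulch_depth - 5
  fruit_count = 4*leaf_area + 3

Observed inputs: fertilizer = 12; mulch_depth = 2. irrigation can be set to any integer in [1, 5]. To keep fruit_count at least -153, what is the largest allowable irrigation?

Substituting into the leaf_area equation gives leaf_area = -4*irrigation - 23.
Substituting into the fruit_count equation gives fruit_count = -16*irrigation - 89.
Require -16*irrigation - 89 ≥ -153, so irrigation ≤ 4.
The largest integer in [1, 5] satisfying this is 4.

irrigation = 4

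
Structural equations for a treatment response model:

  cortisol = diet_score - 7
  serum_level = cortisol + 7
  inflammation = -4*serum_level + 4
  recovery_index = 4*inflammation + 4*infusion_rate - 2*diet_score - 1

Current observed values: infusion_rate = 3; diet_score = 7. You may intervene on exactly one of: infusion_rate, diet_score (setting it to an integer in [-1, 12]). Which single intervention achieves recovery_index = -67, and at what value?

Intervening on infusion_rate: with other inputs at their observed values, recovery_index = 4*infusion_rate - 111. Solving for -67 gives infusion_rate = 11, within [-1, 12].
Intervening on diet_score: recovery_index = -18*diet_score + 27. Reaching -67 requires diet_score = 47/9, not an integer.

set infusion_rate = 11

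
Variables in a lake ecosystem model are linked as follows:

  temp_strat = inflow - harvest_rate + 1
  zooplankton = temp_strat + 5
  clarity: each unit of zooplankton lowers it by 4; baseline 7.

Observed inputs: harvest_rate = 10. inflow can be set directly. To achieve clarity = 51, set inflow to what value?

Substituting into the temp_strat equation gives temp_strat = inflow - 9.
So zooplankton = inflow - 4.
clarity becomes -4*inflow + 23.
Solve -4*inflow + 23 = 51: inflow = (51 - 23) / -4 = -7.

inflow = -7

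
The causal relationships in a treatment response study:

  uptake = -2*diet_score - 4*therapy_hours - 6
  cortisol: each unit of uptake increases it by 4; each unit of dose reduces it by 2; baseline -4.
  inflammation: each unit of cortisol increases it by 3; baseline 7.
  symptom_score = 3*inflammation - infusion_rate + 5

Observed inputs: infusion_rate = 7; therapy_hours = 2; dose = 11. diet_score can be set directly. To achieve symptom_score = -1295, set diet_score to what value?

Substituting into the uptake equation gives uptake = -2*diet_score - 14.
cortisol becomes -8*diet_score - 82.
Substituting into the inflammation equation gives inflammation = -24*diet_score - 239.
Substituting into the symptom_score equation gives symptom_score = -72*diet_score - 719.
Solve -72*diet_score - 719 = -1295: diet_score = (-1295 + 719) / -72 = 8.

diet_score = 8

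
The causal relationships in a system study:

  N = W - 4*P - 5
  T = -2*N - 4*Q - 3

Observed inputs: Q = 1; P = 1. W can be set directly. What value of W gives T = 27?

W = -8

Substituting into the N equation gives N = W - 9.
So T = -2*W + 11.
Solve -2*W + 11 = 27: W = (27 - 11) / -2 = -8.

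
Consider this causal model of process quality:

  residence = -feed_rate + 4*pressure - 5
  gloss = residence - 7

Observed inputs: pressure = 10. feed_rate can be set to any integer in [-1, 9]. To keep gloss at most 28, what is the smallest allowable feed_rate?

Substituting into the residence equation gives residence = -feed_rate + 35.
gloss becomes -feed_rate + 28.
Require -feed_rate + 28 ≤ 28, so feed_rate ≥ 0.
The smallest integer in [-1, 9] satisfying this is 0.

feed_rate = 0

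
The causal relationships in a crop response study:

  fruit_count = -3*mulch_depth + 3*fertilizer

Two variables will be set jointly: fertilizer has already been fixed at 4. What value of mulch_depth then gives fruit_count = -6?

With fertilizer held at 4:
Substituting into the fruit_count equation gives fruit_count = -3*mulch_depth + 12.
Solve -3*mulch_depth + 12 = -6: mulch_depth = (-6 - 12) / -3 = 6.

mulch_depth = 6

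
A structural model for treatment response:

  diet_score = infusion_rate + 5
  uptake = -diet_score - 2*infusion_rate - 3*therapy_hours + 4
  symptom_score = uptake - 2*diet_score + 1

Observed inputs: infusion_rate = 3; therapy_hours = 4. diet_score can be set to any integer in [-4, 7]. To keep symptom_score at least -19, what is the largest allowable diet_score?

diet_score = 2

Intervening on diet_score fixes its value directly, overriding its dependence on infusion_rate.
Substituting into the uptake equation gives uptake = -diet_score - 14.
Substituting into the symptom_score equation gives symptom_score = -3*diet_score - 13.
Require -3*diet_score - 13 ≥ -19, so diet_score ≤ 2.
The largest integer in [-4, 7] satisfying this is 2.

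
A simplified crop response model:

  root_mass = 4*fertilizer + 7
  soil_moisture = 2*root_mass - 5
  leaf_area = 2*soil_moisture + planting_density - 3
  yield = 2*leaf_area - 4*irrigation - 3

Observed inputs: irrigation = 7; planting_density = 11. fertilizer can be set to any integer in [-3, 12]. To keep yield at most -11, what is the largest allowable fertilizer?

fertilizer = -1

Substituting into the soil_moisture equation gives soil_moisture = 8*fertilizer + 9.
This gives leaf_area = 16*fertilizer + 26.
So yield = 32*fertilizer + 21.
Require 32*fertilizer + 21 ≤ -11, so fertilizer ≤ -1.
The largest integer in [-3, 12] satisfying this is -1.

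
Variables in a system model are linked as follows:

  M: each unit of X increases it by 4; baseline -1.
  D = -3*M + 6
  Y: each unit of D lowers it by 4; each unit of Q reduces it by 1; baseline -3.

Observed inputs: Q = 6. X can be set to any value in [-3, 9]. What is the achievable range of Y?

-189 to 387

Substituting into the D equation gives D = -12*X + 9.
Substituting into the Y equation gives Y = 48*X - 45.
Linear in X, so extremes are at the endpoints: X = -3 gives Y = -189; X = 9 gives Y = 387.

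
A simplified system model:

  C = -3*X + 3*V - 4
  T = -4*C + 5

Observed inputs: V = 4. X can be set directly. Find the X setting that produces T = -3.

Substituting into the C equation gives C = -3*X + 8.
Substituting into the T equation gives T = 12*X - 27.
Solve 12*X - 27 = -3: X = (-3 + 27) / 12 = 2.

X = 2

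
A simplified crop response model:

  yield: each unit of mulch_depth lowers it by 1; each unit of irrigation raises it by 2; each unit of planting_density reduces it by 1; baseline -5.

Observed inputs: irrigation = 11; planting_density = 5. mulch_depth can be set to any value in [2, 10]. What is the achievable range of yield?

2 to 10

Substituting into the yield equation gives yield = -mulch_depth + 12.
Linear in mulch_depth, so extremes are at the endpoints: mulch_depth = 2 gives yield = 10; mulch_depth = 10 gives yield = 2.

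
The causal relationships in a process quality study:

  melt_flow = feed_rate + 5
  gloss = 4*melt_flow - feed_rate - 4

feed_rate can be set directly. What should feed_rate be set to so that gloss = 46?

Substituting into the gloss equation gives gloss = 3*feed_rate + 16.
Solve 3*feed_rate + 16 = 46: feed_rate = (46 - 16) / 3 = 10.

feed_rate = 10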